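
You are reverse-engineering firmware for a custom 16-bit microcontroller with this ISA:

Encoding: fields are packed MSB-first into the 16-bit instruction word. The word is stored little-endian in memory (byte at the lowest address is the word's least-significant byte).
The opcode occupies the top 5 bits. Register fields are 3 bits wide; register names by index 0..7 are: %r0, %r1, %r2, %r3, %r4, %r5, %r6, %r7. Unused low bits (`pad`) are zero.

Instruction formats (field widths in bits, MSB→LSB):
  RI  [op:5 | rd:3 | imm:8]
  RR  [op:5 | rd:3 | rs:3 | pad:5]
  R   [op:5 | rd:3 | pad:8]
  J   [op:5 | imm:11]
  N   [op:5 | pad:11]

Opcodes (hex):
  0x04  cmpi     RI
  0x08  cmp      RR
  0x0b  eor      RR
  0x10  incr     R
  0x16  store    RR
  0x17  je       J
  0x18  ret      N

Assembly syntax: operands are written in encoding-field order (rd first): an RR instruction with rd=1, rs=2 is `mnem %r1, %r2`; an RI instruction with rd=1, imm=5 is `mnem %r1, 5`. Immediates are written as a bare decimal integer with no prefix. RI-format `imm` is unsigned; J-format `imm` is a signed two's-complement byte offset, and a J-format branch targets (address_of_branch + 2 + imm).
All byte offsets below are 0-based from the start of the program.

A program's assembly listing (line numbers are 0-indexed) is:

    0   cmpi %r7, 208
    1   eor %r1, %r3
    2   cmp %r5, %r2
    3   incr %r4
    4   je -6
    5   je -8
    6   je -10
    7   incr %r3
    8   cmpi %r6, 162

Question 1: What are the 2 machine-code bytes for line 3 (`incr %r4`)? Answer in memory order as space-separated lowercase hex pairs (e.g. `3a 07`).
3. incr fields op=0x10:5|rd=4:3|pad=0:8 → word 8400h → 00 84

00 84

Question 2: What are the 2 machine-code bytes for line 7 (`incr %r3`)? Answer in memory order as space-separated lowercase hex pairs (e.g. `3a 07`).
00 83

7. incr fields op=0x10:5|rd=3:3|pad=0:8 → word 8300h → 00 83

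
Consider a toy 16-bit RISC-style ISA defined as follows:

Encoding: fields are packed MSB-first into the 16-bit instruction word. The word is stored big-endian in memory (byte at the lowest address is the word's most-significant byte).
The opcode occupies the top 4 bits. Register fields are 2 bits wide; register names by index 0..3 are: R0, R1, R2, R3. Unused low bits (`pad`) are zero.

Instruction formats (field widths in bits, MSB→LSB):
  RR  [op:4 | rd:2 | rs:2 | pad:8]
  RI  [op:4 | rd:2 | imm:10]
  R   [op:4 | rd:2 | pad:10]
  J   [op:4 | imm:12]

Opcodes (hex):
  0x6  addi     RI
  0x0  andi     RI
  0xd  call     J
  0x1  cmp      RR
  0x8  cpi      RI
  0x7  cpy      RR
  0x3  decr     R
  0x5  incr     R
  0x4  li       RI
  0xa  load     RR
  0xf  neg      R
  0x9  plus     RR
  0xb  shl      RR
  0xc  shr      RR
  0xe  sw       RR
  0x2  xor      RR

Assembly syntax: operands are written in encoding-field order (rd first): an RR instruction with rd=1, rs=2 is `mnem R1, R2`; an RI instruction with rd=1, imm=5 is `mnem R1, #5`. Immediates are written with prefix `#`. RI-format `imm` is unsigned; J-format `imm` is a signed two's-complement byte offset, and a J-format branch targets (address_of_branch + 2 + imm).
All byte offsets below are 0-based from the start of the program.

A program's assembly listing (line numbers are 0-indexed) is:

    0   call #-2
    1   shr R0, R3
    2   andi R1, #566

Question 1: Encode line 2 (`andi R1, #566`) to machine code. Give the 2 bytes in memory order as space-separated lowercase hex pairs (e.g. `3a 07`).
06 36

2. andi fields op=0x0:4|rd=1:2|imm=566:10 → word 0636h → 06 36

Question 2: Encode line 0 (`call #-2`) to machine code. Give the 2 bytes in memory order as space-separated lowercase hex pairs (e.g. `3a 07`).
0. call fields op=0xd:4|imm=-2:12 → word dffeh → df fe

df fe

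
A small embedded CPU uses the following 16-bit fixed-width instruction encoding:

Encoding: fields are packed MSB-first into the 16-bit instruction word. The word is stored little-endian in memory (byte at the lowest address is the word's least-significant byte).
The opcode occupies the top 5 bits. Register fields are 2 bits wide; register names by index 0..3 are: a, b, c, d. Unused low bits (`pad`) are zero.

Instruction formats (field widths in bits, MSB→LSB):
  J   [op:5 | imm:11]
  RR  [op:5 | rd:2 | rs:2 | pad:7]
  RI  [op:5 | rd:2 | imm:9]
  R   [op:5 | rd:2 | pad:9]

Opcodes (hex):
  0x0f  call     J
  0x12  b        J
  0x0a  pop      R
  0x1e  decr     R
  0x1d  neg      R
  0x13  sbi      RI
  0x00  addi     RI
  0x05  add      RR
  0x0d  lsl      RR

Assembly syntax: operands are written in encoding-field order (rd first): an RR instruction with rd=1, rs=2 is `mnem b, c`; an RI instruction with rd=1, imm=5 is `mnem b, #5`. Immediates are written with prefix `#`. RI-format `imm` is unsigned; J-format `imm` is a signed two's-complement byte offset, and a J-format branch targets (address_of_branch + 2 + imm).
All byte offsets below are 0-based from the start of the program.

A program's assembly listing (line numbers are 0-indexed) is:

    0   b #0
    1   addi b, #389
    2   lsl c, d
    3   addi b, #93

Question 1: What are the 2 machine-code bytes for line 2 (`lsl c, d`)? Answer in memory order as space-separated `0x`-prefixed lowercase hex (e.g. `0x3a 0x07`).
L2: lsl op=0xd:5|rd=2:2|rs=3:2|pad=0:7 ⇒ 0x6d80 ⇒ little 80 6d

0x80 0x6d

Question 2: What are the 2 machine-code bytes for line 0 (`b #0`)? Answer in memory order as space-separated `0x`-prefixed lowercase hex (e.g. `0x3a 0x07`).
0. b fields op=0x12:5|imm=0:11 → word 9000h → 00 90

0x00 0x90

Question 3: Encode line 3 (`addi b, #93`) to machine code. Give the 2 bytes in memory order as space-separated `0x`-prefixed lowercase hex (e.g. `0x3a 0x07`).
line 3 (addi): pack op=0x0:5|rd=1:2|imm=93:9 = 0x025d; little→ 5d 02

0x5d 0x02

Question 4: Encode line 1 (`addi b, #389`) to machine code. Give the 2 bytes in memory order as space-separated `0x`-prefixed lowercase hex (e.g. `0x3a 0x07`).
0x85 0x03

1. addi fields op=0x0:5|rd=1:2|imm=389:9 → word 0385h → 85 03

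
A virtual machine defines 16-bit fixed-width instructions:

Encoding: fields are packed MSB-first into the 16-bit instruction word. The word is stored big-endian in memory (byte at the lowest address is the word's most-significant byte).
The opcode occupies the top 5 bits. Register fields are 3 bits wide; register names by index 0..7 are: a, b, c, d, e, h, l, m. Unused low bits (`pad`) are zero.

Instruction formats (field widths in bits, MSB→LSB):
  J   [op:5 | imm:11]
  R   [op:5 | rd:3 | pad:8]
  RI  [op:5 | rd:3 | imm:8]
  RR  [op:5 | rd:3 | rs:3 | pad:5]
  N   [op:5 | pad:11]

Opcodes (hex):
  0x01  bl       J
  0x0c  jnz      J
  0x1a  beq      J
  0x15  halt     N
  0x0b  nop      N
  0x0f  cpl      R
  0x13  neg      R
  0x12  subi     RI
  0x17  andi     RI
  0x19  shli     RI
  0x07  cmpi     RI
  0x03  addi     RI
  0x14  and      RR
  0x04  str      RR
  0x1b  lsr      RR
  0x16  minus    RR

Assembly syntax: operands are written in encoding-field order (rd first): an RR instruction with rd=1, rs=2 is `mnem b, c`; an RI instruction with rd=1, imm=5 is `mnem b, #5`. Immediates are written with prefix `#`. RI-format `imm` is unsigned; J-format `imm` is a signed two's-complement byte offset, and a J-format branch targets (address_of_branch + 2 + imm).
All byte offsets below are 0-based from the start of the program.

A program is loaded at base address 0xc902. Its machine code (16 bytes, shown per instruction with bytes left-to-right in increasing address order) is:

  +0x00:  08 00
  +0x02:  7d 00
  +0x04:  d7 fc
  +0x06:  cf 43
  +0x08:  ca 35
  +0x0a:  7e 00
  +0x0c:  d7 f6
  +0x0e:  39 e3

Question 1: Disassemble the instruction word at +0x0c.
beq #-10

+0x0c: d7 f6 ⇒ word 0xd7f6 (big)
  top 5b → 0x1a → beq [J]
  imm@[10:0]=0x7f6 (s11→-10) ⇒ #-10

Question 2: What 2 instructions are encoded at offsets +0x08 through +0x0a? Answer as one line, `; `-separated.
off 0x08: read ca 35 as big → 0xca35
  top 5b → 0x19 → shli [RI]
  rd: (w>>8)&0x7=0x2 → c
  imm: (w>>0)&0xff=0x35 → #53
off 0x0a: read 7e 00 as big → 0x7e00
  top 5b → 0xf → cpl [R]
  rd: (w>>8)&0x7=0x6 → l

shli c, #53; cpl l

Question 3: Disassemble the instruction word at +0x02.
cpl h

off 0x02: read 7d 00 as big → 0x7d00
  op=0x7d00>>11=0xf ⇒ cpl (R)
  rd@[10:8]=0x5 ⇒ h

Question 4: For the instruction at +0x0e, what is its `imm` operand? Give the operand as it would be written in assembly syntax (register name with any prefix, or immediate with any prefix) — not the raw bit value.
#227

+0x0e: 39 e3 ⇒ word 0x39e3 (big)
  opcode bits[15:11]=0x7: cmpi/RI
  rd: (w>>8)&0x7=0x1 → b
  imm: (w>>0)&0xff=0xe3 → #227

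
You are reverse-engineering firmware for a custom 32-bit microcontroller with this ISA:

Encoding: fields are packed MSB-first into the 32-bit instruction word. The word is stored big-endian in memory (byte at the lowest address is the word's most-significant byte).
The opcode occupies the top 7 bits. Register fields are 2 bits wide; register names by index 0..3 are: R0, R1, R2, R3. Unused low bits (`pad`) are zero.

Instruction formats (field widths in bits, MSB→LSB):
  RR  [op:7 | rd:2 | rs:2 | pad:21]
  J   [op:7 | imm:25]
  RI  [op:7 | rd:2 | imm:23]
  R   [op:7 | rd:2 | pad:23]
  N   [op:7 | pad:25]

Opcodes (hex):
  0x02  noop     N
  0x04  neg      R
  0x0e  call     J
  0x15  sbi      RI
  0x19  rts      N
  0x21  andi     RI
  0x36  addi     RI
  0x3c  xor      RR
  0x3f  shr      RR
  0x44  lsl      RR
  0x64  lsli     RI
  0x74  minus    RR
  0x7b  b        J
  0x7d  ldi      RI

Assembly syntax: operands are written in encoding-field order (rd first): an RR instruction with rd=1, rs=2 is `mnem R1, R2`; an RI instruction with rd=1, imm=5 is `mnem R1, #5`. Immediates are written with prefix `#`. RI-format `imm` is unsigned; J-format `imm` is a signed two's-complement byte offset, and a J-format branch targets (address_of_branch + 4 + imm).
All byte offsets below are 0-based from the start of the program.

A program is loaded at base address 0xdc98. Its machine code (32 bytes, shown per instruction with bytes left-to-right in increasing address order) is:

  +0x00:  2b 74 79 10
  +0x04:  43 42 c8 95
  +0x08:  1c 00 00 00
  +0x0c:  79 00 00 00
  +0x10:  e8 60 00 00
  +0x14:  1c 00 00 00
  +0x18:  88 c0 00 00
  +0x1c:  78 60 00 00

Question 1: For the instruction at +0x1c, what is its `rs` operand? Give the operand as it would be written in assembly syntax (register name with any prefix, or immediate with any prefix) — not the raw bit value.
R3

off 0x1c: read 78 60 00 00 as big → 0x78600000
  top 7b → 0x3c → xor [RR]
  [24:23] rd=0 = R0
  [22:21] rs=3 = R3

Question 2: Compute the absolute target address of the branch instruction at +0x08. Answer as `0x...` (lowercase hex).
off 0x08: read 1c 00 00 00 as big → 0x1c000000
  op=0x1c000000>>25=0xe ⇒ call (J)
  [24:0] imm=0 = #0
  target = base 0xdc98 + off 0x08 + 4 + imm 0 = 0xdca4

0xdca4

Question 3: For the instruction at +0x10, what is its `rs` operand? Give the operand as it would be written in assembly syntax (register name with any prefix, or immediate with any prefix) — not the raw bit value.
R3

off 0x10: read e8 60 00 00 as big → 0xe8600000
  top 7b → 0x74 → minus [RR]
  rd: (w>>23)&0x3=0x0 → R0
  rs: (w>>21)&0x3=0x3 → R3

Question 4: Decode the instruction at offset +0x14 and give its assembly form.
+0x14: 1c 00 00 00 ⇒ word 0x1c000000 (big)
  top 7b → 0xe → call [J]
  imm: (w>>0)&0x1ffffff=0x0 → #0

call #0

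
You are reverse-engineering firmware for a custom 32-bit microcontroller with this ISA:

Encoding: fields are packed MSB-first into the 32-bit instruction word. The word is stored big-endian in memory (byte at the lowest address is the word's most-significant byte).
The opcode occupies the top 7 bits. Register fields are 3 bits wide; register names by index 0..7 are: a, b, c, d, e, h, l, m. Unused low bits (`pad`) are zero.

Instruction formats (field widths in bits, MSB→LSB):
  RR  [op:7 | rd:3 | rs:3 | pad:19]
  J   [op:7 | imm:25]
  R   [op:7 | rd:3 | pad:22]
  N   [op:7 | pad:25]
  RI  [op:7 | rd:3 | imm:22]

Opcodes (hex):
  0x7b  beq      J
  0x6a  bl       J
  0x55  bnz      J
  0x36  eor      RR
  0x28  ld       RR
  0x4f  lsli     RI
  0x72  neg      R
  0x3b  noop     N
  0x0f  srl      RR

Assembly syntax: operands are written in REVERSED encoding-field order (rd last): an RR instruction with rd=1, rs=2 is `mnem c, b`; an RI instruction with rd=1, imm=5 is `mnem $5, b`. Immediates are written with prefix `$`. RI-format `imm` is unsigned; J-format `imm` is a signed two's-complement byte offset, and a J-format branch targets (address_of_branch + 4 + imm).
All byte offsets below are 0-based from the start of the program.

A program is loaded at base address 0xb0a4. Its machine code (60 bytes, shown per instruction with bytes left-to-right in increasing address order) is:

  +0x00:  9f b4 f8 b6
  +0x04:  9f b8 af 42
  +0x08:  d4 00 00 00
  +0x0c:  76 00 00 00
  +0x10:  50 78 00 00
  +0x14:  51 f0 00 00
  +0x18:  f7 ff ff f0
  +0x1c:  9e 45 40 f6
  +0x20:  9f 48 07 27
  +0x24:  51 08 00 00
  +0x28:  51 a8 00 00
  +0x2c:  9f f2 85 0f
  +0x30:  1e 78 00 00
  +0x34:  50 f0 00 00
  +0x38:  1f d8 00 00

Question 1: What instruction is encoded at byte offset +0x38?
off 0x38: read 1f d8 00 00 as big → 0x1fd80000
  top 7b → 0xf → srl [RR]
  rd: (w>>22)&0x7=0x7 → m
  rs: (w>>19)&0x7=0x3 → d

srl d, m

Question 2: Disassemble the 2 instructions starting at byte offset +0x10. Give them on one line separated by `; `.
[10] 50 78 00 00 → 0x50780000
  top 7b → 0x28 → ld [RR]
  rd@[24:22]=0x1 ⇒ b
  rs@[21:19]=0x7 ⇒ m
[14] 51 f0 00 00 → 0x51f00000
  top 7b → 0x28 → ld [RR]
  rd@[24:22]=0x7 ⇒ m
  rs@[21:19]=0x6 ⇒ l

ld m, b; ld l, m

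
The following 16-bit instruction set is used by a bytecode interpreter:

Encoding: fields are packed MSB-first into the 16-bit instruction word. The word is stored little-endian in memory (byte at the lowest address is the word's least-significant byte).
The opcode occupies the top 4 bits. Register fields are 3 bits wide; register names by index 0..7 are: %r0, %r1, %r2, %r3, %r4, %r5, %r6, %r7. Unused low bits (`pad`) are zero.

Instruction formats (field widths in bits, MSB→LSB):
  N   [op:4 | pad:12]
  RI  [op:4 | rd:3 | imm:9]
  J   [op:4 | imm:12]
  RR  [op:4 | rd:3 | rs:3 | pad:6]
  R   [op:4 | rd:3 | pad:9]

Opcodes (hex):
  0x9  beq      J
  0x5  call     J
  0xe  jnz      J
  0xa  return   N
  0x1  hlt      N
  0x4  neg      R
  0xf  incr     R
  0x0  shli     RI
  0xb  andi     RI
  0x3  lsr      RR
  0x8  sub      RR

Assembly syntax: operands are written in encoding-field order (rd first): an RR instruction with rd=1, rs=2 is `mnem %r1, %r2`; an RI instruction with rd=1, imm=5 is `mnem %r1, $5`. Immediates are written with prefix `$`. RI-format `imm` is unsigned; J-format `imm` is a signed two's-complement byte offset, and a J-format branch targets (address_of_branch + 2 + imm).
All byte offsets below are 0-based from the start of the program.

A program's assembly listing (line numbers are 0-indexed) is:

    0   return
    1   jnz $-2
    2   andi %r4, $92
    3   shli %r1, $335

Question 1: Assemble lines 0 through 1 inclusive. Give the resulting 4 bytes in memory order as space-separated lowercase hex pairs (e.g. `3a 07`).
00 a0 fe ef

0. return fields op=0xa:4|pad=0:12 → word a000h → 00 a0
1. jnz fields op=0xe:4|imm=-2:12 → word effeh → fe ef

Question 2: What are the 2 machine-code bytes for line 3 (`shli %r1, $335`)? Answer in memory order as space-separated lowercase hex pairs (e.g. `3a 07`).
4f 03

L3: shli op=0x0:4|rd=1:3|imm=335:9 ⇒ 0x034f ⇒ little 4f 03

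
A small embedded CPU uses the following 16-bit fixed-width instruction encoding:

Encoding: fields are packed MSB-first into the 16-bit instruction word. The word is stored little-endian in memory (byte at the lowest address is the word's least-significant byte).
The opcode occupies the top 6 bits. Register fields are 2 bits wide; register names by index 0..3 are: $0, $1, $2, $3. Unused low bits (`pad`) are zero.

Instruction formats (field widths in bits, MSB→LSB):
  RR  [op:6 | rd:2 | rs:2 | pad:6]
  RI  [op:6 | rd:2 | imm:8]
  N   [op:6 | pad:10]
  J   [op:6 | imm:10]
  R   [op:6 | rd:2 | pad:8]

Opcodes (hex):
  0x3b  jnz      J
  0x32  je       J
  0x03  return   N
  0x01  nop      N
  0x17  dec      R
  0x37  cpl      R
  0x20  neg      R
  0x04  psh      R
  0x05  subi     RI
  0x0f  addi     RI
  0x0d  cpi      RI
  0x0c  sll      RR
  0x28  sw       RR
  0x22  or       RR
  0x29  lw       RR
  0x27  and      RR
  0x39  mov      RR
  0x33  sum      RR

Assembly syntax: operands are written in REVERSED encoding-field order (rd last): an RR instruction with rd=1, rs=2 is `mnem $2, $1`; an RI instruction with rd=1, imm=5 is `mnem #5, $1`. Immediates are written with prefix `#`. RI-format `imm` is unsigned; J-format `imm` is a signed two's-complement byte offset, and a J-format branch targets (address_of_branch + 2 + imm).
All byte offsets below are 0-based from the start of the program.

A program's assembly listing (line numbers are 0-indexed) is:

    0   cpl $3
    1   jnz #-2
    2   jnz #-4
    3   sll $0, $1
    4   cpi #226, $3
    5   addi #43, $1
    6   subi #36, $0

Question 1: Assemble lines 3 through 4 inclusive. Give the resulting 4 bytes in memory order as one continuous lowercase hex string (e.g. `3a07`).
0031e237

L3: sll op=0xc:6|rd=1:2|rs=0:2|pad=0:6 ⇒ 0x3100 ⇒ little 00 31
L4: cpi op=0xd:6|rd=3:2|imm=226:8 ⇒ 0x37e2 ⇒ little e2 37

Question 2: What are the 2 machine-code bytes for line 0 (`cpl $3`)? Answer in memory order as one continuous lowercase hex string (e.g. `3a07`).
00df

0. cpl fields op=0x37:6|rd=3:2|pad=0:8 → word df00h → 00 df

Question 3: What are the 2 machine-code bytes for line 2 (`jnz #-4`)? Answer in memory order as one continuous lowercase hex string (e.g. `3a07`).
line 2 (jnz): pack op=0x3b:6|imm=-4:10 = 0xeffc; little→ fc ef

fcef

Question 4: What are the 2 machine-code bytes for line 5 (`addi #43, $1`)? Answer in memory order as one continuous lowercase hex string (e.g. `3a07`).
2b3d

5. addi fields op=0xf:6|rd=1:2|imm=43:8 → word 3d2bh → 2b 3d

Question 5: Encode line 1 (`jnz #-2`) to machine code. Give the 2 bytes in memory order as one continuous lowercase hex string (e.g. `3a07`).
line 1 (jnz): pack op=0x3b:6|imm=-2:10 = 0xeffe; little→ fe ef

feef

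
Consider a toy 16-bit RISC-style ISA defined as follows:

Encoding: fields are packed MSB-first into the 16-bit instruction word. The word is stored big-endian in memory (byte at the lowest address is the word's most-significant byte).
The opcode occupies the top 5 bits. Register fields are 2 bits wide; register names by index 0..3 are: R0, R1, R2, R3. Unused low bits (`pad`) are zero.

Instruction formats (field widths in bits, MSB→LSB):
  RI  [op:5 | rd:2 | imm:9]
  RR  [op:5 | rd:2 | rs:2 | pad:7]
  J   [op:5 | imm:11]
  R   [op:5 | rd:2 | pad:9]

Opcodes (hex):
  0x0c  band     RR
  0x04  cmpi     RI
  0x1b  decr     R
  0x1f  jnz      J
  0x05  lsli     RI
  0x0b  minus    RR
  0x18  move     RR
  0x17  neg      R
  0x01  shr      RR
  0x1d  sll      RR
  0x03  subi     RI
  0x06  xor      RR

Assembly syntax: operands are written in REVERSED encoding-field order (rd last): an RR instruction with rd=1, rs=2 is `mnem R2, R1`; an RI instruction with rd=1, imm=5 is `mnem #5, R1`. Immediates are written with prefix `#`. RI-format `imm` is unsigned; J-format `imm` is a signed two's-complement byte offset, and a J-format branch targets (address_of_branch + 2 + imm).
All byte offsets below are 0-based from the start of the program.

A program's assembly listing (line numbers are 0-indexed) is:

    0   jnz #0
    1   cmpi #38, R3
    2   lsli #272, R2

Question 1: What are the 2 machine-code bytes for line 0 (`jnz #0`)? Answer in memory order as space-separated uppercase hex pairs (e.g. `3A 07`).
F8 00

line 0 (jnz): pack op=0x1f:5|imm=0:11 = 0xf800; big→ f8 00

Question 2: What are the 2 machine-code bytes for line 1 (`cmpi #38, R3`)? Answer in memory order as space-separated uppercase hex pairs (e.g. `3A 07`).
26 26

line 1 (cmpi): pack op=0x4:5|rd=3:2|imm=38:9 = 0x2626; big→ 26 26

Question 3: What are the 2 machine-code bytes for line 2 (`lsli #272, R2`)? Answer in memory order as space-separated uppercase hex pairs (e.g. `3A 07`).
2. lsli fields op=0x5:5|rd=2:2|imm=272:9 → word 2d10h → 2d 10

2D 10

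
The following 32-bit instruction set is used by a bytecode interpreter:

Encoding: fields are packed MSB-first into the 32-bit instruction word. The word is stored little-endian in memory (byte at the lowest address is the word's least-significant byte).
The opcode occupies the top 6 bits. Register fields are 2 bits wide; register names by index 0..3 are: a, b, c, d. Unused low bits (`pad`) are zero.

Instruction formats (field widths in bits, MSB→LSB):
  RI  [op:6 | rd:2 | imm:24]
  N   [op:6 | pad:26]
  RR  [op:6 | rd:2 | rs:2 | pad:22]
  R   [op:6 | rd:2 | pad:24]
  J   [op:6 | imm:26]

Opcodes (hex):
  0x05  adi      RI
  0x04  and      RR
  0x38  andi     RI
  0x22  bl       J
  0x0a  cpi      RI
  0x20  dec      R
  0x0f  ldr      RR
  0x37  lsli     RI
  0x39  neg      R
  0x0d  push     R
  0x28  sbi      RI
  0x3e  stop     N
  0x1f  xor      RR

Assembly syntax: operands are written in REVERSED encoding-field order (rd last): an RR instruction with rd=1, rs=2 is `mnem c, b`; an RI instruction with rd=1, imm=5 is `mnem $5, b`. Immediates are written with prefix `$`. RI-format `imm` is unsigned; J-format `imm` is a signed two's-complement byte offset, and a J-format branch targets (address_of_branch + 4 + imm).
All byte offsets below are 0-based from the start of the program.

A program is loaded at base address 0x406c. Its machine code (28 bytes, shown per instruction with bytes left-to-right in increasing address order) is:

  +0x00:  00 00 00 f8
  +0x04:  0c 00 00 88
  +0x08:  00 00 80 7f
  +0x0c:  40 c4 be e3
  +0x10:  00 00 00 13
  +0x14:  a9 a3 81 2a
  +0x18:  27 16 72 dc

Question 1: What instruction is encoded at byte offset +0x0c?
andi $12502080, d

[0c] 40 c4 be e3 → 0xe3bec440
  top 6b → 0x38 → andi [RI]
  rd: (w>>24)&0x3=0x3 → d
  imm: (w>>0)&0xffffff=0xbec440 → $12502080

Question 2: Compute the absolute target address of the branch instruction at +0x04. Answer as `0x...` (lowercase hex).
0x4080

[04] 0c 00 00 88 → 0x8800000c
  top 6b → 0x22 → bl [J]
  imm@[25:0]=0xc ⇒ $12
  target = base 0x406c + off 0x04 + 4 + imm 12 = 0x4080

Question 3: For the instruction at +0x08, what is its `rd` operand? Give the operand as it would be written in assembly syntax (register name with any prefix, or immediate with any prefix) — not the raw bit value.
d

[08] 00 00 80 7f → 0x7f800000
  opcode bits[31:26]=0x1f: xor/RR
  rd@[25:24]=0x3 ⇒ d
  rs@[23:22]=0x2 ⇒ c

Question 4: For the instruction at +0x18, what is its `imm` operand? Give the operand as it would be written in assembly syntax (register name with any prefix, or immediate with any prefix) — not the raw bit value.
$7476775

@+18  little-endian(27 16 72 dc) = 0xdc721627
  opcode bits[31:26]=0x37: lsli/RI
  [25:24] rd=0 = a
  [23:0] imm=7476775 = $7476775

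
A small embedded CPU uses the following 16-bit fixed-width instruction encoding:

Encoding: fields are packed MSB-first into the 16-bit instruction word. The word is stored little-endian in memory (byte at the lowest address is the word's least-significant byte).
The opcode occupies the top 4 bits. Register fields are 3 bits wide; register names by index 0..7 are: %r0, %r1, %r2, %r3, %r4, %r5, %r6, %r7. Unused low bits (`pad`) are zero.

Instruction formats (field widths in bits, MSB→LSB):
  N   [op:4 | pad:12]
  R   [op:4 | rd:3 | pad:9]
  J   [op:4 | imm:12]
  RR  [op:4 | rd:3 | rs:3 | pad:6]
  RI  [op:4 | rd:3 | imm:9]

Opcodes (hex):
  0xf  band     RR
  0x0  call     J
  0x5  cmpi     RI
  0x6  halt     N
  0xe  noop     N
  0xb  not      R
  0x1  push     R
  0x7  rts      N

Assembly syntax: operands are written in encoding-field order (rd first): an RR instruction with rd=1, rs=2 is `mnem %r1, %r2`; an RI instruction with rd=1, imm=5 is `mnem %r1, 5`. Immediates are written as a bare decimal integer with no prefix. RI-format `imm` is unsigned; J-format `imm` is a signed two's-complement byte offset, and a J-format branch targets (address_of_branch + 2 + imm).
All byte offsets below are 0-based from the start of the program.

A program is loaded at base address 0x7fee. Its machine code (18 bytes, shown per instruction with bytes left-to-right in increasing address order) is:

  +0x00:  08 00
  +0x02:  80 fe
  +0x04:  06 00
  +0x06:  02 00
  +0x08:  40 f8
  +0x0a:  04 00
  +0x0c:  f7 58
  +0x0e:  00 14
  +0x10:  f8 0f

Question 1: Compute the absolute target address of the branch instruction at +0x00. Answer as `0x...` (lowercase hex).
0x7ff8

off 0x00: read 08 00 as little → 0x0008
  top 4b → 0x0 → call [J]
  imm@[11:0]=0x8 ⇒ 8
  target = base 0x7fee + off 0x00 + 2 + imm 8 = 0x7ff8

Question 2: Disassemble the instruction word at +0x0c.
[0c] f7 58 → 0x58f7
  opcode bits[15:12]=0x5: cmpi/RI
  rd@[11:9]=0x4 ⇒ %r4
  imm@[8:0]=0xf7 ⇒ 247

cmpi %r4, 247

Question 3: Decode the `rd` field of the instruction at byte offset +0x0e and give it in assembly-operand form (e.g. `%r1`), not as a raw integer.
%r2

off 0x0e: read 00 14 as little → 0x1400
  op=0x1400>>12=0x1 ⇒ push (R)
  [11:9] rd=2 = %r2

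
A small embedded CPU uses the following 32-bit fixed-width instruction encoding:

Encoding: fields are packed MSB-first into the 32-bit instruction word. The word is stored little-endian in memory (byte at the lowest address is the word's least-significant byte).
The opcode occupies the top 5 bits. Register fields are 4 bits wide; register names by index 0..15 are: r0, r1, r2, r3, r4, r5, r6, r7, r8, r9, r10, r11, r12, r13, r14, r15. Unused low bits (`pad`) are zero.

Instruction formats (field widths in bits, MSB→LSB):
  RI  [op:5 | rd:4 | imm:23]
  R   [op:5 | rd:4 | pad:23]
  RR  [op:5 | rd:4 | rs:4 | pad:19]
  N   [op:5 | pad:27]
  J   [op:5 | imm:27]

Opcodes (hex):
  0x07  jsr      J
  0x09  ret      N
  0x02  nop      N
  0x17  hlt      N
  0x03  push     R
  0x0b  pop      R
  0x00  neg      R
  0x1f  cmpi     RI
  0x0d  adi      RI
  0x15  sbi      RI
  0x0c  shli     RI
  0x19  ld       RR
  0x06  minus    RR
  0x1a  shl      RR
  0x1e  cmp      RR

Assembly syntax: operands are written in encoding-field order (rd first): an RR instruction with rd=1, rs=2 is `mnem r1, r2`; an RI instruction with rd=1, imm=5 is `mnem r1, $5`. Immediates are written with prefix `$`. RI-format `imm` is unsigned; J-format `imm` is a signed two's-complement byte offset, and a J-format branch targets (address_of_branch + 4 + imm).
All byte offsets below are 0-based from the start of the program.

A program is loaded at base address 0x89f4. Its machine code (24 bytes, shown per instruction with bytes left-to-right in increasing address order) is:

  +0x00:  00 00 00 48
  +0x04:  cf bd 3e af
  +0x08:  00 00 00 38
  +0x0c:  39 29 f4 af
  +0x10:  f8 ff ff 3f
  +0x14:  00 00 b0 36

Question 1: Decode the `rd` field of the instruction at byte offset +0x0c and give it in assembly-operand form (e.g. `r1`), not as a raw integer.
r15

off 0x0c: read 39 29 f4 af as little → 0xaff42939
  opcode bits[31:27]=0x15: sbi/RI
  rd@[26:23]=0xf ⇒ r15
  imm@[22:0]=0x742939 ⇒ $7612729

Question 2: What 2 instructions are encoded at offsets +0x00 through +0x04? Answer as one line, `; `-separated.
ret; sbi r14, $4111823

off 0x00: read 00 00 00 48 as little → 0x48000000
  opcode bits[31:27]=0x9: ret/N
off 0x04: read cf bd 3e af as little → 0xaf3ebdcf
  opcode bits[31:27]=0x15: sbi/RI
  rd@[26:23]=0xe ⇒ r14
  imm@[22:0]=0x3ebdcf ⇒ $4111823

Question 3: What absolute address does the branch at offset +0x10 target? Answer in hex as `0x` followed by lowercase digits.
0x8a00

[10] f8 ff ff 3f → 0x3ffffff8
  opcode bits[31:27]=0x7: jsr/J
  imm: (w>>0)&0x7ffffff=0x7fffff8 (s27→-8) → $-8
  target = base 0x89f4 + off 0x10 + 4 + imm -8 = 0x8a00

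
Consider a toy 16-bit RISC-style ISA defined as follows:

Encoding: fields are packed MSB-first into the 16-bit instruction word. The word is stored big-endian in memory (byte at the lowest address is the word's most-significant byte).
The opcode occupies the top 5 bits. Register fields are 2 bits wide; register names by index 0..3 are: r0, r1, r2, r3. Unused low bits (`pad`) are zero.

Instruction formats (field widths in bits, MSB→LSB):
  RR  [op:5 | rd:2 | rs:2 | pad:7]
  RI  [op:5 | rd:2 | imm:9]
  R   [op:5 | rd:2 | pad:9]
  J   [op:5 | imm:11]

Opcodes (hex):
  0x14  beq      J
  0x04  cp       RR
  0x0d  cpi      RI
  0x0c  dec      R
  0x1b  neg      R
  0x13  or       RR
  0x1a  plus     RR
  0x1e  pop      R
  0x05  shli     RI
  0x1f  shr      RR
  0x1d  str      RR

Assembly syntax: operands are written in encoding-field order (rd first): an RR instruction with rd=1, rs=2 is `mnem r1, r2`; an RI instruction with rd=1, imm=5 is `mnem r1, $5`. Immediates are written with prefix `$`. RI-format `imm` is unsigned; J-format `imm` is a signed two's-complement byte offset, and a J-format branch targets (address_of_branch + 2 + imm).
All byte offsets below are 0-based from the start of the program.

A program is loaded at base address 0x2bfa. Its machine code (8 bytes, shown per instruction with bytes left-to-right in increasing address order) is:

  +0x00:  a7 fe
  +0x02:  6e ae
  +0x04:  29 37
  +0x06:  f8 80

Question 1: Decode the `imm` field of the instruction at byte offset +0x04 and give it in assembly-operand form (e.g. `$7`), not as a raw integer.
+0x04: 29 37 ⇒ word 0x2937 (big)
  top 5b → 0x5 → shli [RI]
  rd@[10:9]=0x0 ⇒ r0
  imm@[8:0]=0x137 ⇒ $311

$311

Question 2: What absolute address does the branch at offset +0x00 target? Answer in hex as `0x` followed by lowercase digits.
0x2bfa

+0x00: a7 fe ⇒ word 0xa7fe (big)
  top 5b → 0x14 → beq [J]
  [10:0] imm=2046 (s11→-2) = $-2
  target = base 0x2bfa + off 0x00 + 2 + imm -2 = 0x2bfa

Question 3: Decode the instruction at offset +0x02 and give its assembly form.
cpi r3, $174

off 0x02: read 6e ae as big → 0x6eae
  top 5b → 0xd → cpi [RI]
  rd@[10:9]=0x3 ⇒ r3
  imm@[8:0]=0xae ⇒ $174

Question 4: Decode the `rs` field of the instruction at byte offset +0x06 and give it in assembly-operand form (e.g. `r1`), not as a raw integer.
r1

+0x06: f8 80 ⇒ word 0xf880 (big)
  top 5b → 0x1f → shr [RR]
  rd@[10:9]=0x0 ⇒ r0
  rs@[8:7]=0x1 ⇒ r1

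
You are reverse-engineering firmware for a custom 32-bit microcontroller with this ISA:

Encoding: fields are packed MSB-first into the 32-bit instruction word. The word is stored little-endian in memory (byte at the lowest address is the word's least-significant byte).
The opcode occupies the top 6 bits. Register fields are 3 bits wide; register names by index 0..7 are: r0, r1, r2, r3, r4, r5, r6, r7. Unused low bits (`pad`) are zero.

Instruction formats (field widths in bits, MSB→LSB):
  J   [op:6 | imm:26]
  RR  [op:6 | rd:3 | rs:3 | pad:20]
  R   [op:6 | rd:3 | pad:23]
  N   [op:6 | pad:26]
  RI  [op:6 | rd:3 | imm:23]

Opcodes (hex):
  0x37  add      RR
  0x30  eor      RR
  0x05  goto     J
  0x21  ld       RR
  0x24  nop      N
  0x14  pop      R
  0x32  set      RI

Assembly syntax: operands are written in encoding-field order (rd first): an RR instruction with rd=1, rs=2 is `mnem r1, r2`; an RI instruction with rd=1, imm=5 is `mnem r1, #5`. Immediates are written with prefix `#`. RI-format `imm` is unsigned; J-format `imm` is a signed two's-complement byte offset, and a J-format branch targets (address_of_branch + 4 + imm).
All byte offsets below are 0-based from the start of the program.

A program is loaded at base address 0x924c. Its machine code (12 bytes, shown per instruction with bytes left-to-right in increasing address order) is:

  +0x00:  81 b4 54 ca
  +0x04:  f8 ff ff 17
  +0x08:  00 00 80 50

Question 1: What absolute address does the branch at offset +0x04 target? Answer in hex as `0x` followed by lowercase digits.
off 0x04: read f8 ff ff 17 as little → 0x17fffff8
  opcode bits[31:26]=0x5: goto/J
  imm: (w>>0)&0x3ffffff=0x3fffff8 (s26→-8) → #-8
  target = base 0x924c + off 0x04 + 4 + imm -8 = 0x924c

0x924c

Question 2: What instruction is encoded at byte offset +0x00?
@+00  little-endian(81 b4 54 ca) = 0xca54b481
  opcode bits[31:26]=0x32: set/RI
  [25:23] rd=4 = r4
  [22:0] imm=5551233 = #5551233

set r4, #5551233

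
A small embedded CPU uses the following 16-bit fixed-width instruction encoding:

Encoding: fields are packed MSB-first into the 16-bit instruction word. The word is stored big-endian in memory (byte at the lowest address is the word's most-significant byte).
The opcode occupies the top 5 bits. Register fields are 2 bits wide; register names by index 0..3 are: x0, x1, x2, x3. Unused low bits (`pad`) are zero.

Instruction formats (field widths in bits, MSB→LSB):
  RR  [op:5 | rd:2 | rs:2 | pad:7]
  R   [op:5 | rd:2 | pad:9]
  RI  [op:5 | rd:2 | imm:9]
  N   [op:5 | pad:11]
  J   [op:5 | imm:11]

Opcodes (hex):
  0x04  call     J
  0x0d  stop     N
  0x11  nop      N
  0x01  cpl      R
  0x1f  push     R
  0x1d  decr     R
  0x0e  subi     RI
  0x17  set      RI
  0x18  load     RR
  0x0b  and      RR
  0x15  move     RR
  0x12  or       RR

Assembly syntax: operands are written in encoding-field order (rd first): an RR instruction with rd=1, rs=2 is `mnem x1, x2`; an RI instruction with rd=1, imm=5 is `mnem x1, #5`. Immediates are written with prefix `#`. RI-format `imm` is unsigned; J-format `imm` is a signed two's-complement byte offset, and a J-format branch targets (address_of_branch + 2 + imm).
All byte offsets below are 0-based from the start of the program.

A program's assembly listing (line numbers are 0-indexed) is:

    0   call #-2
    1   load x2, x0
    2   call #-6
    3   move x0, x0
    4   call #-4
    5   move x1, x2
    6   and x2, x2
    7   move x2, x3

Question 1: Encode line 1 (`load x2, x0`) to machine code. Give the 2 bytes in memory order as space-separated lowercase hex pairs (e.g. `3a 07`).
c4 00

1. load fields op=0x18:5|rd=2:2|rs=0:2|pad=0:7 → word c400h → c4 00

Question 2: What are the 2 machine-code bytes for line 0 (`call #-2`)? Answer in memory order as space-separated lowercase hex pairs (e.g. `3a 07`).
27 fe

line 0 (call): pack op=0x4:5|imm=-2:11 = 0x27fe; big→ 27 fe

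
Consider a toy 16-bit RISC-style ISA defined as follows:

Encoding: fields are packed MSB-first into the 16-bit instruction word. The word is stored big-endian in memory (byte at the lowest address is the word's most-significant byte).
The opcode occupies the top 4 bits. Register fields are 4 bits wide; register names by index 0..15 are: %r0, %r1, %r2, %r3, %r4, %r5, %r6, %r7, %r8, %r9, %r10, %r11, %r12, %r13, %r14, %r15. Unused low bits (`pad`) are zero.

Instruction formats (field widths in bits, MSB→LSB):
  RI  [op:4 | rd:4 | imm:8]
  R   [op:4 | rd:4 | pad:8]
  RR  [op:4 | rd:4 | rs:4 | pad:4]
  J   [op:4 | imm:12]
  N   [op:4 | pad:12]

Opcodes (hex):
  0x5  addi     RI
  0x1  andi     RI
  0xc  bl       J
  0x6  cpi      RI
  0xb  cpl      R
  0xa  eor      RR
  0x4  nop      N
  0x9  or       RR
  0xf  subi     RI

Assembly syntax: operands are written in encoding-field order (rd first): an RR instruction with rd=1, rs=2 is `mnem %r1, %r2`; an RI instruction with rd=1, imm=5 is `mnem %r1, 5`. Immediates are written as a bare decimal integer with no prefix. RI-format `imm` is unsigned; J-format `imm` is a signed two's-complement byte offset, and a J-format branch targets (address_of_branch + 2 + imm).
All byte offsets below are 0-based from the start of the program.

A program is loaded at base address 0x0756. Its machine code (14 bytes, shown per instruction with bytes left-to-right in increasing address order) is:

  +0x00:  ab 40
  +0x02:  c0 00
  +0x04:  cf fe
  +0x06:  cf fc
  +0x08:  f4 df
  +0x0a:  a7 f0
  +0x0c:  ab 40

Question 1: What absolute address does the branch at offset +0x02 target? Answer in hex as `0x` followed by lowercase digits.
@+02  big-endian(c0 00) = 0xc000
  op=0xc000>>12=0xc ⇒ bl (J)
  imm: (w>>0)&0xfff=0x0 → 0
  target = base 0x0756 + off 0x02 + 2 + imm 0 = 0x075a

0x075a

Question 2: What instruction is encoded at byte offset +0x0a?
+0x0a: a7 f0 ⇒ word 0xa7f0 (big)
  op=0xa7f0>>12=0xa ⇒ eor (RR)
  [11:8] rd=7 = %r7
  [7:4] rs=15 = %r15

eor %r7, %r15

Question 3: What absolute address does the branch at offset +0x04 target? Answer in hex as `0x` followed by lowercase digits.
@+04  big-endian(cf fe) = 0xcffe
  op=0xcffe>>12=0xc ⇒ bl (J)
  [11:0] imm=4094 (s12→-2) = -2
  target = base 0x0756 + off 0x04 + 2 + imm -2 = 0x075a

0x075a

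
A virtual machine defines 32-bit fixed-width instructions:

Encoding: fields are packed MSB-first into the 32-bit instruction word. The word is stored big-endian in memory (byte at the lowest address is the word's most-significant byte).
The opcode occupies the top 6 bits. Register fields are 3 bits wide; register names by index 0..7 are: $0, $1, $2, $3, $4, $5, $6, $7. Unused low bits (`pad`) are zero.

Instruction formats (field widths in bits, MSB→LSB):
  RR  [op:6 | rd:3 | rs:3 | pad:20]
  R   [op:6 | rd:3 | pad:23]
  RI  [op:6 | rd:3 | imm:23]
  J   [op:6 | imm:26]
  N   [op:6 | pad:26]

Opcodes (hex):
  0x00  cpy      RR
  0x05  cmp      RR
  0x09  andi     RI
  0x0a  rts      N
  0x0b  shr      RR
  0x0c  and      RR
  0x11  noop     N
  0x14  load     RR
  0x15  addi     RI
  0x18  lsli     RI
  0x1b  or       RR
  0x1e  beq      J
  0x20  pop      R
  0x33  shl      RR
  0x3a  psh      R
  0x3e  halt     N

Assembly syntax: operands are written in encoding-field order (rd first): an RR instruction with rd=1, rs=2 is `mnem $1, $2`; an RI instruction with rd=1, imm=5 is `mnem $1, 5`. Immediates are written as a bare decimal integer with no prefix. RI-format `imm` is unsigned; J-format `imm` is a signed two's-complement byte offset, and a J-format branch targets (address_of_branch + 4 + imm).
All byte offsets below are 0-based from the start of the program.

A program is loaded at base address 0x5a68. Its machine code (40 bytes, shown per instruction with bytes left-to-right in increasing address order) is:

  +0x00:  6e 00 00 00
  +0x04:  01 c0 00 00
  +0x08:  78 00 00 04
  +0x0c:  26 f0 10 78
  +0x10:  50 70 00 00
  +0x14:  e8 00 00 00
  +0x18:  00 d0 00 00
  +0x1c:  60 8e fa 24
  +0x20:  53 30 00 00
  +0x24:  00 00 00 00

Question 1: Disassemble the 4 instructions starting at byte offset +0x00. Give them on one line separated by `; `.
[00] 6e 00 00 00 → 0x6e000000
  top 6b → 0x1b → or [RR]
  [25:23] rd=4 = $4
  [22:20] rs=0 = $0
[04] 01 c0 00 00 → 0x01c00000
  top 6b → 0x0 → cpy [RR]
  [25:23] rd=3 = $3
  [22:20] rs=4 = $4
[08] 78 00 00 04 → 0x78000004
  top 6b → 0x1e → beq [J]
  [25:0] imm=4 = 4
[0c] 26 f0 10 78 → 0x26f01078
  top 6b → 0x9 → andi [RI]
  [25:23] rd=5 = $5
  [22:0] imm=7344248 = 7344248

or $4, $0; cpy $3, $4; beq 4; andi $5, 7344248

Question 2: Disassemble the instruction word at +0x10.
[10] 50 70 00 00 → 0x50700000
  op=0x50700000>>26=0x14 ⇒ load (RR)
  rd@[25:23]=0x0 ⇒ $0
  rs@[22:20]=0x7 ⇒ $7

load $0, $7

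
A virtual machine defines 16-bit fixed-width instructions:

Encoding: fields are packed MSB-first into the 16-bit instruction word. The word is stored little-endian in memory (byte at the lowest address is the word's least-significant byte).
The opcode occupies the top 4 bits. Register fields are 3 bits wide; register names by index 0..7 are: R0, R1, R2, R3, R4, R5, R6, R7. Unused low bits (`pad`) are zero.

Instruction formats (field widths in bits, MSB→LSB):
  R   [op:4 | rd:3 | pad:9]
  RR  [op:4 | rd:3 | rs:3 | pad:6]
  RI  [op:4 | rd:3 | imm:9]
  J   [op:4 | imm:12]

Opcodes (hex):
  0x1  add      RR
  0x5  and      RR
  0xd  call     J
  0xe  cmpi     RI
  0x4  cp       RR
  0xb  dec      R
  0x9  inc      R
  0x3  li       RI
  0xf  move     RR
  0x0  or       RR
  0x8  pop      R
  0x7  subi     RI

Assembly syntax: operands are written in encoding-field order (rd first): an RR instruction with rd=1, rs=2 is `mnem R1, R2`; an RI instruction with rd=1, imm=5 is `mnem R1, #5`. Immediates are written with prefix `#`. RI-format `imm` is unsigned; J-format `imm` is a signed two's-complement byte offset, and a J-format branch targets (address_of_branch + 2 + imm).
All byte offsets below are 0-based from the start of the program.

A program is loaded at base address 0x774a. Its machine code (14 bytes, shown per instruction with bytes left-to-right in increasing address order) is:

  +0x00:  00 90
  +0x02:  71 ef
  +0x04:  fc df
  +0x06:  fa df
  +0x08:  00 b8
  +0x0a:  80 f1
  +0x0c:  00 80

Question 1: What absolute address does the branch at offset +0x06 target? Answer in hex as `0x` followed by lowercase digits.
off 0x06: read fa df as little → 0xdffa
  op=0xdffa>>12=0xd ⇒ call (J)
  [11:0] imm=4090 (s12→-6) = #-6
  target = base 0x774a + off 0x06 + 2 + imm -6 = 0x774c

0x774c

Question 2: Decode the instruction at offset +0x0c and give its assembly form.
off 0x0c: read 00 80 as little → 0x8000
  op=0x8000>>12=0x8 ⇒ pop (R)
  [11:9] rd=0 = R0

pop R0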